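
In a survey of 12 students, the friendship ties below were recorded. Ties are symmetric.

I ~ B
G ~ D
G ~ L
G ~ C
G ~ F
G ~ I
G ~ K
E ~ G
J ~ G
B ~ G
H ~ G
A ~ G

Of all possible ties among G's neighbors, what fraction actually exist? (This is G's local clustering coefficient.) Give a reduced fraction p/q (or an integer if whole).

1/55

G's neighbors: A, B, C, D, E, F, H, I, J, K, and L (k = 11).
Possible neighbor pairs: C(11,2) = 55. Edges among them: B–I → e = 1.
Clustering(G) = 1/55.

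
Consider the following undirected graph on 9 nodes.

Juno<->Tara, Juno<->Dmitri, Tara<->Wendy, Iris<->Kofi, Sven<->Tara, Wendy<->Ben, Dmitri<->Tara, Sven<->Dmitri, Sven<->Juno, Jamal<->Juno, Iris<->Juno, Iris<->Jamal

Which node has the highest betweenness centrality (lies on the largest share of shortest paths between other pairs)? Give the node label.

Juno

Unnormalized betweenness of each node: Ben:0, Dmitri:0, Iris:7, Jamal:0, Juno:15, Kofi:0, Sven:0, Tara:12, Wendy:7.
Juno has the largest value, 15, making it the main broker — the node through which the most shortest paths run.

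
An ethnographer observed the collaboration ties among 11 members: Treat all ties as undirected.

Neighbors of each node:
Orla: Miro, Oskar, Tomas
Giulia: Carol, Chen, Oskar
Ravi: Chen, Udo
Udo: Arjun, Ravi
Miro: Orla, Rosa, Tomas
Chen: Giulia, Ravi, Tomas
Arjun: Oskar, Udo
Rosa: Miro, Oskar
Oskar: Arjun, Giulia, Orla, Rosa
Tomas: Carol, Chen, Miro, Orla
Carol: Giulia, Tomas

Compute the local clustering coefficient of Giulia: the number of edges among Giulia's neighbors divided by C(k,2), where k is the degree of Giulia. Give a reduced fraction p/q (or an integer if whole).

0

Giulia's neighbors: Carol, Chen, and Oskar (k = 3).
Possible neighbor pairs: C(3,2) = 3. Edges among them: none → e = 0.
Clustering(Giulia) = 0/3 = 0.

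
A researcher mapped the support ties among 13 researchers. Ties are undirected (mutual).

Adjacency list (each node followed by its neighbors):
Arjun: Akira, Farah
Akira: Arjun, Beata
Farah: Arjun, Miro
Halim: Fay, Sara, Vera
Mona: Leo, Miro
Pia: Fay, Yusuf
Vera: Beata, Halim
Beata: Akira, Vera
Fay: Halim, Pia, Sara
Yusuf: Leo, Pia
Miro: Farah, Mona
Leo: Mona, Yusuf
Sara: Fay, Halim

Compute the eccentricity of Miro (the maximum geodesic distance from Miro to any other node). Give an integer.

Distances from Miro: Akira:3, Arjun:2, Beata:4, Farah:1, Fay:5, Halim:6, Leo:2, Mona:1, Pia:4, Sara:6, Vera:5, Yusuf:3.
The largest is 6 (to Halim and Sara), so the eccentricity of Miro is 6.

6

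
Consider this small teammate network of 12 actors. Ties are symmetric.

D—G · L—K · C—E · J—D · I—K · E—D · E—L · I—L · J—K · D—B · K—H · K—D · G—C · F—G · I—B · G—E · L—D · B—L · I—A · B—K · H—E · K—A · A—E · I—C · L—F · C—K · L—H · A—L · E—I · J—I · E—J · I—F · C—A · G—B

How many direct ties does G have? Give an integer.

G is directly tied to B, C, D, E, and F. That is 5 neighbors, so the degree of G is 5.

5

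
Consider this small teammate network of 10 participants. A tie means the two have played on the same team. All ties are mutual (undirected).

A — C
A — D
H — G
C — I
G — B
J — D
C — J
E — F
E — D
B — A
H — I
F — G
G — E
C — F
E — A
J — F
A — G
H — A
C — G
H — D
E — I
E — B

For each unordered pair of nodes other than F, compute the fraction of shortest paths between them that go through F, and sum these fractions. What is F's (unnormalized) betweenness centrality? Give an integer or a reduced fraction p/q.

Pairs whose geodesics pass through F — B–J: 2/6; J–E: 1/2; J–G: 1/2; C–E: 1/4.
All other pairs contribute 0.
Summing the contributions gives betweenness(F) = 19/12.

19/12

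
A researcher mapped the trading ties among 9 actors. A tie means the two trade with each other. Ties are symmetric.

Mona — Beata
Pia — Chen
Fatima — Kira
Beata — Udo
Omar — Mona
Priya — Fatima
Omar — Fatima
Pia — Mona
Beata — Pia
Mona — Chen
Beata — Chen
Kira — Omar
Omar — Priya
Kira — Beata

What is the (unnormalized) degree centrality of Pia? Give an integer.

Pia is directly tied to Beata, Chen, and Mona. That is 3 neighbors, so the degree of Pia is 3.

3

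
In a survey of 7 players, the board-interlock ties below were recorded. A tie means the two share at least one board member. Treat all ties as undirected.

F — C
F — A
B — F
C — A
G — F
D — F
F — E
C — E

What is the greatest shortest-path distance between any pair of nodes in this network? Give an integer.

2

Eccentricity of each node (its greatest distance to any other): A:2, B:2, C:2, D:2, E:2, F:1, G:2.
The maximum eccentricity is 2, realized for instance by the pair A–G via A – F – G. So the diameter is 2.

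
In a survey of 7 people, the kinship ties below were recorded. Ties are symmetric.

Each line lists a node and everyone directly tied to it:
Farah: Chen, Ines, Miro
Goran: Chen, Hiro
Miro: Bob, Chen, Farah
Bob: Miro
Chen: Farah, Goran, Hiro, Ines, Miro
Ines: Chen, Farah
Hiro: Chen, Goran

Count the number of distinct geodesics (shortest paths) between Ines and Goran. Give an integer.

The shortest distance is 2, and the only length-2 path is Ines–Chen–Goran. So there is exactly 1 shortest path.

1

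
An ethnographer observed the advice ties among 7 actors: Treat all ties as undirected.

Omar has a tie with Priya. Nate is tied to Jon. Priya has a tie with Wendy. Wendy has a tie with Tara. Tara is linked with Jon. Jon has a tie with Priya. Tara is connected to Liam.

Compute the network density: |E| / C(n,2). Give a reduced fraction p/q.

1/3

There are 7 edges and 7 nodes, so the maximum possible is C(7,2) = 21.
Density = 7/21 = 1/3.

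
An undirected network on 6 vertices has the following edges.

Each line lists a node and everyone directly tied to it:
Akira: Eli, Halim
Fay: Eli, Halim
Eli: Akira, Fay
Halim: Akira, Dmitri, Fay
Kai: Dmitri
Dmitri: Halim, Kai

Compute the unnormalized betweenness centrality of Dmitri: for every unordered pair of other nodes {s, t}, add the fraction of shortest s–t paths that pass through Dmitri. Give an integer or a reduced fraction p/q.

Pairs whose geodesics pass through Dmitri — Akira–Kai: 1; Halim–Kai: 1; Kai–Eli: 2/2; Kai–Fay: 1.
All other pairs contribute 0.
Summing the contributions gives betweenness(Dmitri) = 4.

4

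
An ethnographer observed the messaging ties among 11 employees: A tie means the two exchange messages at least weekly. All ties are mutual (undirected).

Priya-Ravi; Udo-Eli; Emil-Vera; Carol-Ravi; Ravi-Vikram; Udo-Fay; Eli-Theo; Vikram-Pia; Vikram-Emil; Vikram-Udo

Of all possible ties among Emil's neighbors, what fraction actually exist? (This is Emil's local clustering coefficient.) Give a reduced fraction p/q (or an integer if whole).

0

Emil's neighbors: Vera and Vikram (k = 2).
Possible neighbor pairs: C(2,2) = 1. Edges among them: none → e = 0.
Clustering(Emil) = 0/1.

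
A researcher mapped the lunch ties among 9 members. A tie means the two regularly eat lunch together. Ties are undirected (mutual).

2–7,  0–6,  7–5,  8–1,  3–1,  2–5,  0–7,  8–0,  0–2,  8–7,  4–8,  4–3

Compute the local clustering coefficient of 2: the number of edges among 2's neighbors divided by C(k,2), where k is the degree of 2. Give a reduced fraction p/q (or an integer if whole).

2/3

2's neighbors: 0, 5, and 7 (k = 3).
Possible neighbor pairs: C(3,2) = 3. Edges among them: 0–7, 5–7 → e = 2.
Clustering(2) = 2/3.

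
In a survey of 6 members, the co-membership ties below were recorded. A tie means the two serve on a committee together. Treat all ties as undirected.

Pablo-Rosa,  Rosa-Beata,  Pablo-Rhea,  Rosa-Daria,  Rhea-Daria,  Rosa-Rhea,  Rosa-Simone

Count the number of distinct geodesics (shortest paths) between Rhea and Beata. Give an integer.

1

The shortest distance is 2, and the only length-2 path is Rhea–Rosa–Beata. So there is exactly 1 shortest path.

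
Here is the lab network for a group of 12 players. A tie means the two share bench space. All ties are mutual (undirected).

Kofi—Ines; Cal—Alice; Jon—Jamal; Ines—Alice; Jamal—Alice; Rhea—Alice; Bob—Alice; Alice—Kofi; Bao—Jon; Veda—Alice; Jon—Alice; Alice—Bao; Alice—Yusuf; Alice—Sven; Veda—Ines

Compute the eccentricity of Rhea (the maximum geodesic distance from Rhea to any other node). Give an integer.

Distances from Rhea: Alice:1, Bao:2, Bob:2, Cal:2, Ines:2, Jamal:2, Jon:2, Kofi:2, Sven:2, Veda:2, Yusuf:2.
The largest is 2 (to Yusuf, Veda, Bao, Jamal, Cal, Kofi, Jon, Ines, Bob, and Sven), so the eccentricity of Rhea is 2.

2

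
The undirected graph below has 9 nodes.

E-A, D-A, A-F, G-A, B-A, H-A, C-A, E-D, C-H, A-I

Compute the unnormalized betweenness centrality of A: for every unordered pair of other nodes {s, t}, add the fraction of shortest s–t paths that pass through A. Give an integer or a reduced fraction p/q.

26

Pairs whose geodesics pass through A — B–H: 1; B–F: 1; B–D: 1; B–E: 1; B–C: 1; B–I: 1; B–G: 1; H–F: 1; H–D: 1; H–E: 1; H–I: 1; H–G: 1; F–D: 1; F–E: 1 … (+12 more pairs).
All other pairs contribute 0.
Summing the contributions gives betweenness(A) = 26.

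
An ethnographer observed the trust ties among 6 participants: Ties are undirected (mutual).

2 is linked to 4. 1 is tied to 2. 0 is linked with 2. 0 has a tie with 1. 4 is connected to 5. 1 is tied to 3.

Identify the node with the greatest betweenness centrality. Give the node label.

2

Unnormalized betweenness of each node: 0:0, 1:4, 2:6, 3:0, 4:4, 5:0.
2 has the largest value, 6, making it the main broker — the node through which the most shortest paths run.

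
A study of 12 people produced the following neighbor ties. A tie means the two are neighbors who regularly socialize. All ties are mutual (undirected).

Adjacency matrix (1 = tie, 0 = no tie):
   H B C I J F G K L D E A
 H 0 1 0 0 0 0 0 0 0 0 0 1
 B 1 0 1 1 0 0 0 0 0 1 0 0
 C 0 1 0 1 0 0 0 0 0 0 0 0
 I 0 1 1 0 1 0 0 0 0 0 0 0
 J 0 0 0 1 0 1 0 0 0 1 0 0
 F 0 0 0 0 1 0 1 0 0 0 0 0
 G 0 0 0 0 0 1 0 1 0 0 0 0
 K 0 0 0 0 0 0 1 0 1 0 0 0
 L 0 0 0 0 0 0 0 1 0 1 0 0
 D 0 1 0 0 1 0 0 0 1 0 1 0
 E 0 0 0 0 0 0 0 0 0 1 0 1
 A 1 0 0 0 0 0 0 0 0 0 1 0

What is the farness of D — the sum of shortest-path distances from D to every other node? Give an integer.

19

Distances from D: A:2, B:1, C:2, E:1, F:2, G:3, H:2, I:2, J:1, K:2, L:1.
Sum = 2 + 1 + 2 + 1 + 2 + 3 + 2 + 2 + 1 + 2 + 1 = 19.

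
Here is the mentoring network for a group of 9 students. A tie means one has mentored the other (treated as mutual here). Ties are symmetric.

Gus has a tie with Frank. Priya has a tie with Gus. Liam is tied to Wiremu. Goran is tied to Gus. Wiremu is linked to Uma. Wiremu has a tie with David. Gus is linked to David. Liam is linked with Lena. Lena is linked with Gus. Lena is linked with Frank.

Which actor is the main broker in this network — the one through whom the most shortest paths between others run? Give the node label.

Gus

Unnormalized betweenness of each node: David:7, Frank:0, Goran:0, Gus:16, Lena:5, Liam:3, Priya:0, Uma:0, Wiremu:8.
Gus has the largest value, 16, making it the main broker — the node through which the most shortest paths run.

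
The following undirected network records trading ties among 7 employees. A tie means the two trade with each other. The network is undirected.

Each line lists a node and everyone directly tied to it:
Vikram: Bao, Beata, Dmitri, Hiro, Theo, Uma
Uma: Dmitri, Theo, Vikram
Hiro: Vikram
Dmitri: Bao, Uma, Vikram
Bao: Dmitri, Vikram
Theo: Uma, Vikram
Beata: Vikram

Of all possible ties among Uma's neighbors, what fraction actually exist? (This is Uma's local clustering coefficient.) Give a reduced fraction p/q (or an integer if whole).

Uma's neighbors: Dmitri, Theo, and Vikram (k = 3).
Possible neighbor pairs: C(3,2) = 3. Edges among them: Dmitri–Vikram, Theo–Vikram → e = 2.
Clustering(Uma) = 2/3.

2/3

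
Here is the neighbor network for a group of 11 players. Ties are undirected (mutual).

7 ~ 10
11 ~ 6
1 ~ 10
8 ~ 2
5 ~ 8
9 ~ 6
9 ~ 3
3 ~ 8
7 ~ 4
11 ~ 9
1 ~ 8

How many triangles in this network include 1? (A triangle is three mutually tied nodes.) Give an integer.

0

1's neighbors are 8 and 10, but none of them are tied to each other, so no triangle contains 1.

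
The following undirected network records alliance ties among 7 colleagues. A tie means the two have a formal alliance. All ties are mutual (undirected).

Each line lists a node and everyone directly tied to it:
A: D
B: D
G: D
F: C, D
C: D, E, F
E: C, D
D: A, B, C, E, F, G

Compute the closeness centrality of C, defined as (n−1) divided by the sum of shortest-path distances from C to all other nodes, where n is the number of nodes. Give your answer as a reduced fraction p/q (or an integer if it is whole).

2/3

Distances from C: A:2, B:2, D:1, E:1, F:1, G:2. Sum = 9.
n = 7, so closeness = 6/9 = 2/3.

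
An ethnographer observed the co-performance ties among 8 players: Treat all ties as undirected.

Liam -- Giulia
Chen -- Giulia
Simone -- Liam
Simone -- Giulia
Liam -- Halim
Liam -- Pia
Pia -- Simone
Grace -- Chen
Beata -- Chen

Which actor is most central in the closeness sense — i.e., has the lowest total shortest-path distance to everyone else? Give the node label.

Farness (sum of distances to all others) for each node — Beata:19, Chen:13, Giulia:11, Grace:19, Halim:18, Liam:12, Pia:17, Simone:13.
The smallest farness is 11, for Giulia, so Giulia has the highest closeness.

Giulia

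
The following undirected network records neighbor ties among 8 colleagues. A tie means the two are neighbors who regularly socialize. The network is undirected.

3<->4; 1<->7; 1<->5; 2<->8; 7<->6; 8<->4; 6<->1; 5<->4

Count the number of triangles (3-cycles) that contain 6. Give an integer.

1

6's neighbors: 1 and 7.
Neighbor pairs that are themselves tied: 6–1–7. Each forms one triangle with 6, for 1 in total.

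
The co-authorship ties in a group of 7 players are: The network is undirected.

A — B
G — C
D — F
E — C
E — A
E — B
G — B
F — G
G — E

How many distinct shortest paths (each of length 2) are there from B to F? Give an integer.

The shortest distance is 2, and the only length-2 path is B–G–F. So there is exactly 1 shortest path.

1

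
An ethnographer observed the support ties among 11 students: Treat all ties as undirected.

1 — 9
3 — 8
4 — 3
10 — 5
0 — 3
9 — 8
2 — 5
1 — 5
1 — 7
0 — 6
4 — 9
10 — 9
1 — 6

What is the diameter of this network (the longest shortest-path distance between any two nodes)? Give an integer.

5

Eccentricity of each node (its greatest distance to any other): 0:4, 1:3, 2:5, 3:5, 4:4, 5:4, 6:3, 7:4, 8:4, 9:3, 10:4.
The maximum eccentricity is 5, realized for instance by the pair 3–2 via 3 – 8 – 9 – 10 – 5 – 2. So the diameter is 5.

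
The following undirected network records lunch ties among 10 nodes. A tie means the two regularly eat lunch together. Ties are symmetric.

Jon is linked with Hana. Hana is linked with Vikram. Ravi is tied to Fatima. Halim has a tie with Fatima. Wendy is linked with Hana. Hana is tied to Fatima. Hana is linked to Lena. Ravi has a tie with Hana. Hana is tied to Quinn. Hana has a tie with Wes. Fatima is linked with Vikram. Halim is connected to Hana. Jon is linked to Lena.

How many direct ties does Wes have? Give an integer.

Wes is directly tied to Hana. That is 1 neighbor, so the degree of Wes is 1.

1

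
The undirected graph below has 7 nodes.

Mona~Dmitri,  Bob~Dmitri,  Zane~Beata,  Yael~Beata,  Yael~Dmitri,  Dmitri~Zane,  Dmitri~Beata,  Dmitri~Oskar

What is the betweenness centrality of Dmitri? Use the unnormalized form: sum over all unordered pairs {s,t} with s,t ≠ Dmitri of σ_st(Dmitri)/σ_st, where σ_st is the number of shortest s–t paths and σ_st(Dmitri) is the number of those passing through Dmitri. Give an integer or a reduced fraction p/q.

25/2

Pairs whose geodesics pass through Dmitri — Bob–Zane: 1; Bob–Oskar: 1; Bob–Beata: 1; Bob–Yael: 1; Bob–Mona: 1; Zane–Oskar: 1; Zane–Yael: 1/2; Zane–Mona: 1; Oskar–Beata: 1; Oskar–Yael: 1; Oskar–Mona: 1; Beata–Mona: 1; Yael–Mona: 1.
All other pairs contribute 0.
Summing the contributions gives betweenness(Dmitri) = 25/2.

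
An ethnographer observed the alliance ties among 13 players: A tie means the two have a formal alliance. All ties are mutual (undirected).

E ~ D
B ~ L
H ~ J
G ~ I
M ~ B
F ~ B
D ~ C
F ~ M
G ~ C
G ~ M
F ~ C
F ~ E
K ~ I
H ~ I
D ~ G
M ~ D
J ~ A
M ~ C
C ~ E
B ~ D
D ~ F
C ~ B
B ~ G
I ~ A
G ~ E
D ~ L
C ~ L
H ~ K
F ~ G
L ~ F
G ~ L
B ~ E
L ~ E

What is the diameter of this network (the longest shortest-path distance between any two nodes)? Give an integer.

4

Eccentricity of each node (its greatest distance to any other): A:3, B:4, C:4, D:4, E:4, F:4, G:3, H:3, I:2, J:4, K:3, L:4, M:4.
The maximum eccentricity is 4, realized for instance by the pair J–C via J – A – I – G – C. So the diameter is 4.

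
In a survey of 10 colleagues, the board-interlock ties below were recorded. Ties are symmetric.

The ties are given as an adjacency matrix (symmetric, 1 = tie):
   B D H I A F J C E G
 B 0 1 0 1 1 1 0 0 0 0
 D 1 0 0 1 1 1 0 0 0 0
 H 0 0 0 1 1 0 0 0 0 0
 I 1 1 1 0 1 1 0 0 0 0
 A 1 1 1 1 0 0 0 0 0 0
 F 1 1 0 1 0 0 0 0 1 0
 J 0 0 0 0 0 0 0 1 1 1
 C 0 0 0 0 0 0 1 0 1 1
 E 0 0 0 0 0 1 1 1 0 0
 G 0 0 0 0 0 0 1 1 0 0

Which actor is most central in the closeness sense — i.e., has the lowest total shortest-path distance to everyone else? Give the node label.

F

Farness (sum of distances to all others) for each node — A:22, B:18, C:22, D:18, E:17, F:15, G:29, H:24, I:17, J:22.
The smallest farness is 15, for F, so F has the highest closeness.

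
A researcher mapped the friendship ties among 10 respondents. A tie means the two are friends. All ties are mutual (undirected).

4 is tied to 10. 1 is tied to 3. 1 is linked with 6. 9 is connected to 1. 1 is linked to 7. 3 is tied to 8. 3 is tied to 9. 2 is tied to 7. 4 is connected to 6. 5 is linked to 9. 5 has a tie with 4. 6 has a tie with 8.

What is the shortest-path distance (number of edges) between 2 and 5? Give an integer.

4

One shortest route is 2 – 7 – 1 – 9 – 5, which uses 4 edges, and at distance 3 from 2 we only reach {3, 6, 9}, which does not include 5. So d(2,5) = 4.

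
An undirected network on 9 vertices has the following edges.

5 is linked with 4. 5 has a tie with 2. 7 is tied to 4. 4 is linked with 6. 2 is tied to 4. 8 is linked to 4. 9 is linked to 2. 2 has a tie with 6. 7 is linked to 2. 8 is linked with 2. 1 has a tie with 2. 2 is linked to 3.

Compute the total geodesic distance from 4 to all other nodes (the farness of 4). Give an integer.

11

Distances from 4: 1:2, 2:1, 3:2, 5:1, 6:1, 7:1, 8:1, 9:2.
Sum = 2 + 1 + 2 + 1 + 1 + 1 + 1 + 2 = 11.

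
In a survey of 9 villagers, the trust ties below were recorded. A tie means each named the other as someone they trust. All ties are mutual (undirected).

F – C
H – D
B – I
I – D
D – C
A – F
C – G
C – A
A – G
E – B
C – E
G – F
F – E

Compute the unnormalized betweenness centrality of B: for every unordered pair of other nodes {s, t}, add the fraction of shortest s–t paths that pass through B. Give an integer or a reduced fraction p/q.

Pairs whose geodesics pass through B — I–E: 1; I–F: 1/2.
All other pairs contribute 0.
Summing the contributions gives betweenness(B) = 3/2.

3/2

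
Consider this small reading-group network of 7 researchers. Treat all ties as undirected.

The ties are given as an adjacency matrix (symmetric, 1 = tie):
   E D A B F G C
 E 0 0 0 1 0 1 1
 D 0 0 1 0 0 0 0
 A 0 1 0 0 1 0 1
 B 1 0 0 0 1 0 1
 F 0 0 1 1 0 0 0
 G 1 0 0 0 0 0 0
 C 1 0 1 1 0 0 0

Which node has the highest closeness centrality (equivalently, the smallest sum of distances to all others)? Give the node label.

Farness (sum of distances to all others) for each node — A:10, B:10, C:9, D:15, E:10, F:11, G:15.
The smallest farness is 9, for C, so C has the highest closeness.

C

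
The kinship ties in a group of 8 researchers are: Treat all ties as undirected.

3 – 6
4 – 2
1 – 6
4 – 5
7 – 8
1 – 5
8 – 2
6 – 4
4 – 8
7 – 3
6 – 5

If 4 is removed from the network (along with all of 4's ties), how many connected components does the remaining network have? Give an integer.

1

4's neighbors (2, 5, 6, and 8) remain reachable from one another through other ties, so the rest of the network stays in one piece.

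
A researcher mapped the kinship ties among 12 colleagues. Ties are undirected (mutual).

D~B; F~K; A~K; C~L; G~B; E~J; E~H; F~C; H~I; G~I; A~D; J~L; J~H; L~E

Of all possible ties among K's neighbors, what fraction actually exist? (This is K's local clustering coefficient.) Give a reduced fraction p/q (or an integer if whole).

0

K's neighbors: A and F (k = 2).
Possible neighbor pairs: C(2,2) = 1. Edges among them: none → e = 0.
Clustering(K) = 0/1.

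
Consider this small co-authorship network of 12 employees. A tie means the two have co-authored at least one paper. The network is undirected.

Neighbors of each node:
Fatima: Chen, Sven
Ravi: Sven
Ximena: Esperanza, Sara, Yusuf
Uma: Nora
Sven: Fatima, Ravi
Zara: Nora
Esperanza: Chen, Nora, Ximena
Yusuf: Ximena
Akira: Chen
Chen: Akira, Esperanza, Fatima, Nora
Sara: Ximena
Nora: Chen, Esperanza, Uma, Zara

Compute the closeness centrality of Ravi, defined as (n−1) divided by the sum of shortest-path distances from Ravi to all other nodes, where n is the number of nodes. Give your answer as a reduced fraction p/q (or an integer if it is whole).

Distances from Ravi: Akira:4, Chen:3, Esperanza:4, Fatima:2, Nora:4, Sara:6, Sven:1, Uma:5, Ximena:5, Yusuf:6, Zara:5. Sum = 45.
n = 12, so closeness = 11/45.

11/45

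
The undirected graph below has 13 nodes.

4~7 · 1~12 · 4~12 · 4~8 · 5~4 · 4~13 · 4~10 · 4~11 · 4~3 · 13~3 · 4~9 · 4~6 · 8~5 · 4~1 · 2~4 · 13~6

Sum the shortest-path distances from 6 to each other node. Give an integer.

22

Distances from 6: 1:2, 2:2, 3:2, 4:1, 5:2, 7:2, 8:2, 9:2, 10:2, 11:2, 12:2, 13:1.
Sum = 2 + 2 + 2 + 1 + 2 + 2 + 2 + 2 + 2 + 2 + 2 + 1 = 22.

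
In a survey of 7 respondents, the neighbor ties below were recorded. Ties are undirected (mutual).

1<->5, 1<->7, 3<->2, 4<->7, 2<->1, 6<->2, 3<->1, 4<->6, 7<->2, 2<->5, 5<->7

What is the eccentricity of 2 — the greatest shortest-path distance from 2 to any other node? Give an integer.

2

Distances from 2: 1:1, 3:1, 4:2, 5:1, 6:1, 7:1.
The largest is 2 (to 4), so the eccentricity of 2 is 2.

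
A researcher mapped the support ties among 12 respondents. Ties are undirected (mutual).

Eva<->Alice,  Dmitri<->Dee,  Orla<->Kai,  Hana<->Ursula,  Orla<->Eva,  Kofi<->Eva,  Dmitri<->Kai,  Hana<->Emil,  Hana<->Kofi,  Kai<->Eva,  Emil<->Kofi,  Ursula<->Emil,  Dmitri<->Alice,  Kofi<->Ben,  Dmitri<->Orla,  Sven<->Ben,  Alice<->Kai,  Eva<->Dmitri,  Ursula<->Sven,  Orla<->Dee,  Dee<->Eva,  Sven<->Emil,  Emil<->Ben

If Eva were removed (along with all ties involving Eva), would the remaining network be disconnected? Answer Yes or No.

Removing Eva leaves {Alice, Dee, Dmitri, Kai, and Orla} with no path to {Ben, Emil, Hana, Kofi, Sven, and Ursula}, so the network splits into 2 components. Eva is a cut vertex.

Yes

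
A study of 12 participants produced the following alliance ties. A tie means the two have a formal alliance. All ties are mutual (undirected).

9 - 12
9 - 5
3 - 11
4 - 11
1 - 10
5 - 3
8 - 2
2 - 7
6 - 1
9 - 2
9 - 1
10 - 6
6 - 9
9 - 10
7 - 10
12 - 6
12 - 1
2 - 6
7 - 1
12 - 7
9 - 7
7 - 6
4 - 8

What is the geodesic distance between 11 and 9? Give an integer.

One shortest route is 11 – 3 – 5 – 9, which uses 3 edges, and at distance 2 from 11 we only reach {5, 8}, which does not include 9. So d(11,9) = 3.

3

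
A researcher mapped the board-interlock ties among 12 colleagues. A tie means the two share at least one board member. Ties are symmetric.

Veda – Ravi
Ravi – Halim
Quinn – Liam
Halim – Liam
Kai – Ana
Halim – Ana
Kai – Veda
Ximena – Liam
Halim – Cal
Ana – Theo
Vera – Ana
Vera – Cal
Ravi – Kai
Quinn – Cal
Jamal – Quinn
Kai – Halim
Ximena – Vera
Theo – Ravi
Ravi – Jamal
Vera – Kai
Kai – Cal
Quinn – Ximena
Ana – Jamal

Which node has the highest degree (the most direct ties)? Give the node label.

Kai

Degrees — Ana:5, Cal:4, Halim:5, Jamal:3, Kai:6, Liam:3, Quinn:4, Ravi:5, Theo:2, Veda:2, Vera:4, Ximena:3.
The maximum is 6, attained only by Kai.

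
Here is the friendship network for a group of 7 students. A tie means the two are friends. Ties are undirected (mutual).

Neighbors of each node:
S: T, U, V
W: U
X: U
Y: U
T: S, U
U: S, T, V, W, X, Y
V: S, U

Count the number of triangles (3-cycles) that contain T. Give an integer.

T's neighbors: S and U.
Neighbor pairs that are themselves tied: T–S–U. Each forms one triangle with T, for 1 in total.

1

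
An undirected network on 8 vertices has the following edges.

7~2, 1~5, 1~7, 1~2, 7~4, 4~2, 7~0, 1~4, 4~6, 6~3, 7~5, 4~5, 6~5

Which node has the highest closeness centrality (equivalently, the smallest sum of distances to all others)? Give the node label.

4

Farness (sum of distances to all others) for each node — 0:16, 1:11, 2:12, 3:18, 4:9, 5:10, 6:12, 7:10.
The smallest farness is 9, for 4, so 4 has the highest closeness.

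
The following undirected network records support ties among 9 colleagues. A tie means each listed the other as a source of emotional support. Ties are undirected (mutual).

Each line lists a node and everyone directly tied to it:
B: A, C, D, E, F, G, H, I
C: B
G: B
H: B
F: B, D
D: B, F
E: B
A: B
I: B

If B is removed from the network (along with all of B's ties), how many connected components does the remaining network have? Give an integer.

Without B, the remaining ties split the others into: {A}; {I}; {G}; {D, F}; {C}; {E}; {H}.
That's 7 separate components.

7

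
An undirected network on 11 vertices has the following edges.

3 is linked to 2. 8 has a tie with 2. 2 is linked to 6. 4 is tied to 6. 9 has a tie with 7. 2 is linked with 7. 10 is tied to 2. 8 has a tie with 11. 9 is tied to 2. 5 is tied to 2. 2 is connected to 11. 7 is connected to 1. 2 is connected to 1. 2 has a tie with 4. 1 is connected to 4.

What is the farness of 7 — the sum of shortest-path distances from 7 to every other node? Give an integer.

17

Distances from 7: 1:1, 2:1, 3:2, 4:2, 5:2, 6:2, 8:2, 9:1, 10:2, 11:2.
Sum = 1 + 1 + 2 + 2 + 2 + 2 + 2 + 1 + 2 + 2 = 17.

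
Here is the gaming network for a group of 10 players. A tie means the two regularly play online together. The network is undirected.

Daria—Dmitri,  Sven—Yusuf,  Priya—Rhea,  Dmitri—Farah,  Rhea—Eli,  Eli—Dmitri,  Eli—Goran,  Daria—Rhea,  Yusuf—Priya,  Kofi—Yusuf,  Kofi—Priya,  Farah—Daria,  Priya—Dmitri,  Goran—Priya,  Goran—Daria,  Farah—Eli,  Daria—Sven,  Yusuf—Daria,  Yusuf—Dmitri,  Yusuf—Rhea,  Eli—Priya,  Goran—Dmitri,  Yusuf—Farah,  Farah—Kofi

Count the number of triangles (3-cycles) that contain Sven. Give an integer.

Sven's neighbors: Daria and Yusuf.
Neighbor pairs that are themselves tied: Sven–Daria–Yusuf. Each forms one triangle with Sven, for 1 in total.

1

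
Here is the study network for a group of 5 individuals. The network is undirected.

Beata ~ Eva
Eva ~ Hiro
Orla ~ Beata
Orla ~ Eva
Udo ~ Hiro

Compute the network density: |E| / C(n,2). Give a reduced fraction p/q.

There are 5 edges and 5 nodes, so the maximum possible is C(5,2) = 10.
Density = 5/10 = 1/2.

1/2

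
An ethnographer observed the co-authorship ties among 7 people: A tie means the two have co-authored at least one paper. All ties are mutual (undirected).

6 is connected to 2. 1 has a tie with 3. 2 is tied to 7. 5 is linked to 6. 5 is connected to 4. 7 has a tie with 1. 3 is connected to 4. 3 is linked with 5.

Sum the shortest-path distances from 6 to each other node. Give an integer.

11

Distances from 6: 1:3, 2:1, 3:2, 4:2, 5:1, 7:2.
Sum = 3 + 1 + 2 + 2 + 1 + 2 = 11.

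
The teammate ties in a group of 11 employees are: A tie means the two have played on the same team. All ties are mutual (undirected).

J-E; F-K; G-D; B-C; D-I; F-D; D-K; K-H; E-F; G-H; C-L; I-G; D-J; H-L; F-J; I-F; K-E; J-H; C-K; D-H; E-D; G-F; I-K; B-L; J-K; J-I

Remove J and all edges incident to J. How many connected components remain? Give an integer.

1

J's neighbors (D, E, F, H, I, and K) remain reachable from one another through other ties, so the rest of the network stays in one piece.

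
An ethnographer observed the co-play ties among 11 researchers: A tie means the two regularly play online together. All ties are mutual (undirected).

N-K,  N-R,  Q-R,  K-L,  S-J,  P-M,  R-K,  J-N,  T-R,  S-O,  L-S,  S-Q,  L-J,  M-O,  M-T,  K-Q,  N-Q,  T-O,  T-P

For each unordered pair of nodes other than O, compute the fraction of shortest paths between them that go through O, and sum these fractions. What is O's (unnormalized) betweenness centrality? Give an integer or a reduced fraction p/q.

Pairs whose geodesics pass through O — P–J: 2/3; P–S: 2/2; P–L: 2/3; T–J: 1/2; T–S: 1; T–L: 1/2; M–J: 1; M–S: 1; M–L: 1; M–Q: 1/2.
All other pairs contribute 0.
Summing the contributions gives betweenness(O) = 47/6.

47/6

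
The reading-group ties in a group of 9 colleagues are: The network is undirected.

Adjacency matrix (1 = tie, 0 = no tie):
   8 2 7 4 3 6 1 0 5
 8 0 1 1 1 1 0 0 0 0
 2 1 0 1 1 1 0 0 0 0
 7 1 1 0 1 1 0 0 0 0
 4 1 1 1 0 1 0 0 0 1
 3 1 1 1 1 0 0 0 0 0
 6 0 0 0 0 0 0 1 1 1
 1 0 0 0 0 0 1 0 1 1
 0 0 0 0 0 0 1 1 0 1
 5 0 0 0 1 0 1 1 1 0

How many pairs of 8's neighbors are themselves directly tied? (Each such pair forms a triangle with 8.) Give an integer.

6

8's neighbors: 2, 3, 4, and 7.
Neighbor pairs that are themselves tied: 8–2–3; 8–2–4; 8–2–7; 8–3–4; 8–3–7; 8–4–7. Each forms one triangle with 8, for 6 in total.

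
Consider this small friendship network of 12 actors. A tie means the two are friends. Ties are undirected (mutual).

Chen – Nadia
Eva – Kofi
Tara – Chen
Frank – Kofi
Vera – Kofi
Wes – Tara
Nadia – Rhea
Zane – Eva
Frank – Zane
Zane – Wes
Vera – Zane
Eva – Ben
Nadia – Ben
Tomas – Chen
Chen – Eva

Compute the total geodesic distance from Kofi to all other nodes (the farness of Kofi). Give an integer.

Distances from Kofi: Ben:2, Chen:2, Eva:1, Frank:1, Nadia:3, Rhea:4, Tara:3, Tomas:3, Vera:1, Wes:3, Zane:2.
Sum = 2 + 2 + 1 + 1 + 3 + 4 + 3 + 3 + 1 + 3 + 2 = 25.

25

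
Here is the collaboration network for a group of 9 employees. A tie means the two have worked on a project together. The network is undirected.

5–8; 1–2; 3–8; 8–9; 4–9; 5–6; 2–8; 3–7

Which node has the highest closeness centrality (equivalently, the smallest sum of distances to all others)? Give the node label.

8

Farness (sum of distances to all others) for each node — 1:24, 2:17, 3:17, 4:24, 5:17, 6:24, 7:24, 8:12, 9:17.
The smallest farness is 12, for 8, so 8 has the highest closeness.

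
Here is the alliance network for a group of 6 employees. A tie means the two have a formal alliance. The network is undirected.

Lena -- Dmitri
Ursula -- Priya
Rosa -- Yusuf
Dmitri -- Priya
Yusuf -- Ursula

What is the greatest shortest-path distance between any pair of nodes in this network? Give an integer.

Eccentricity of each node (its greatest distance to any other): Dmitri:4, Lena:5, Priya:3, Rosa:5, Ursula:3, Yusuf:4.
The maximum eccentricity is 5, realized for instance by the pair Rosa–Lena via Rosa – Yusuf – Ursula – Priya – Dmitri – Lena. So the diameter is 5.

5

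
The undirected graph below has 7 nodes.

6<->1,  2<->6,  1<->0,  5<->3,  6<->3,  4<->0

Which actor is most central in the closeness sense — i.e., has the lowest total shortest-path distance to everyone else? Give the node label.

Farness (sum of distances to all others) for each node — 0:14, 1:11, 2:15, 3:13, 4:19, 5:18, 6:10.
The smallest farness is 10, for 6, so 6 has the highest closeness.

6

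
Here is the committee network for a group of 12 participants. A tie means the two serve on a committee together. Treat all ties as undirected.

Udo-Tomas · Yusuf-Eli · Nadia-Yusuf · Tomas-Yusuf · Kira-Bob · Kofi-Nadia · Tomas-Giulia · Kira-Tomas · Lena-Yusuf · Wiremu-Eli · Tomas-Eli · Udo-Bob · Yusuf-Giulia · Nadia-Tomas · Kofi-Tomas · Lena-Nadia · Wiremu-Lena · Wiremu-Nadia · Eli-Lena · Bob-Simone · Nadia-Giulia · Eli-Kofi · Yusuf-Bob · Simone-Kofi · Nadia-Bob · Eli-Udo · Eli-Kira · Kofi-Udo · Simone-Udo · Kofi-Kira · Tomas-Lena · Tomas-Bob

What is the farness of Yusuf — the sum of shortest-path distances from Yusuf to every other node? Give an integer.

Distances from Yusuf: Bob:1, Eli:1, Giulia:1, Kira:2, Kofi:2, Lena:1, Nadia:1, Simone:2, Tomas:1, Udo:2, Wiremu:2.
Sum = 1 + 1 + 1 + 2 + 2 + 1 + 1 + 2 + 1 + 2 + 2 = 16.

16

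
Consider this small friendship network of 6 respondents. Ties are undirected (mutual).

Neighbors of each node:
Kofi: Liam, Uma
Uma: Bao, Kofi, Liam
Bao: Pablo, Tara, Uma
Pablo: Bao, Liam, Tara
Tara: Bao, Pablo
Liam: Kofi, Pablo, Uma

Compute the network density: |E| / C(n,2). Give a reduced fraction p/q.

There are 8 edges and 6 nodes, so the maximum possible is C(6,2) = 15.
Density = 8/15.

8/15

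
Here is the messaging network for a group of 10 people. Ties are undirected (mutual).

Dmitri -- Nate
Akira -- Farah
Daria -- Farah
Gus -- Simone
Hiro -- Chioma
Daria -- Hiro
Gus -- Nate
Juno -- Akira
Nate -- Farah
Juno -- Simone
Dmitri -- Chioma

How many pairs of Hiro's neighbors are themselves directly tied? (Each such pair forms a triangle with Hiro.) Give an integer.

Hiro's neighbors are Chioma and Daria, but none of them are tied to each other, so no triangle contains Hiro.

0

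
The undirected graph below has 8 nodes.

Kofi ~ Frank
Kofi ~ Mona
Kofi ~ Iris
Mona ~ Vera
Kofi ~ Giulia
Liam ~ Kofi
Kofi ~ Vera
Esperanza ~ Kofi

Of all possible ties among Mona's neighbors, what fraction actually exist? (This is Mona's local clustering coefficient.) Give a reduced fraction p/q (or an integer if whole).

Mona's neighbors: Kofi and Vera (k = 2).
Possible neighbor pairs: C(2,2) = 1. Edges among them: Kofi–Vera → e = 1.
Clustering(Mona) = 1/1.

1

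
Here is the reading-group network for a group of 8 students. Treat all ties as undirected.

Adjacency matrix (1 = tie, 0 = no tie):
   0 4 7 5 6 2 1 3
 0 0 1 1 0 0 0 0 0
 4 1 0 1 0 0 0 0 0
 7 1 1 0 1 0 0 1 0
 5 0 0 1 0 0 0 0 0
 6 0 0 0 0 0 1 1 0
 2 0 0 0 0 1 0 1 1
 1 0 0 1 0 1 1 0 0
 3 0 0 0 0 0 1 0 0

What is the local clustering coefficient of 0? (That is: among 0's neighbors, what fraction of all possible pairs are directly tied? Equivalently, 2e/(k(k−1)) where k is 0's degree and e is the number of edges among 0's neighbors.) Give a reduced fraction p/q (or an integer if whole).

0's neighbors: 4 and 7 (k = 2).
Possible neighbor pairs: C(2,2) = 1. Edges among them: 4–7 → e = 1.
Clustering(0) = 1/1.

1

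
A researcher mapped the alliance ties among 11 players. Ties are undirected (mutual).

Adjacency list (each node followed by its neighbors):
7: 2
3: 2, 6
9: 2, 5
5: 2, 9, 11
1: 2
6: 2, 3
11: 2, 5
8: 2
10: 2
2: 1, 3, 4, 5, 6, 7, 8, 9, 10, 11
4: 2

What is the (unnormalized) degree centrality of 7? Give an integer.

7 is directly tied to 2. That is 1 neighbor, so the degree of 7 is 1.

1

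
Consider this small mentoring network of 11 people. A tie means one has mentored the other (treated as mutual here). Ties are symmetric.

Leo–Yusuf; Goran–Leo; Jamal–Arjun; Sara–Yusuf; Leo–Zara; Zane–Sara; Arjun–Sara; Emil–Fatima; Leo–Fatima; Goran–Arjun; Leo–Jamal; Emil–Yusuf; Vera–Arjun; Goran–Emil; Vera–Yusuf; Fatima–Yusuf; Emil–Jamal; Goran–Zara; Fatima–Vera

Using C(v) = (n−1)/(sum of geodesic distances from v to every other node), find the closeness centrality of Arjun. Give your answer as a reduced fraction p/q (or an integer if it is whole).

5/8

Distances from Arjun: Emil:2, Fatima:2, Goran:1, Jamal:1, Leo:2, Sara:1, Vera:1, Yusuf:2, Zane:2, Zara:2. Sum = 16.
n = 11, so closeness = 10/16 = 5/8.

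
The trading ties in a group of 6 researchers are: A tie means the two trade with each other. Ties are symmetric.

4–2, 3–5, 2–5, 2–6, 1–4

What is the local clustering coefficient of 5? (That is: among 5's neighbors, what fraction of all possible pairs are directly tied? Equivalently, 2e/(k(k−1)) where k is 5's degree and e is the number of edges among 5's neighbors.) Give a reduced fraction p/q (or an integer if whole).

0

5's neighbors: 2 and 3 (k = 2).
Possible neighbor pairs: C(2,2) = 1. Edges among them: none → e = 0.
Clustering(5) = 0/1.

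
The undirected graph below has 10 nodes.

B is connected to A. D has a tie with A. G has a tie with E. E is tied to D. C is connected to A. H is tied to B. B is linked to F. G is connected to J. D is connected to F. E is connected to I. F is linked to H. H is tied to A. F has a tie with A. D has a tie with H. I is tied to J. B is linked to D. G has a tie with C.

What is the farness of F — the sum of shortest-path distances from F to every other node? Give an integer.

18

Distances from F: A:1, B:1, C:2, D:1, E:2, G:3, H:1, I:3, J:4.
Sum = 1 + 1 + 2 + 1 + 2 + 3 + 1 + 3 + 4 = 18.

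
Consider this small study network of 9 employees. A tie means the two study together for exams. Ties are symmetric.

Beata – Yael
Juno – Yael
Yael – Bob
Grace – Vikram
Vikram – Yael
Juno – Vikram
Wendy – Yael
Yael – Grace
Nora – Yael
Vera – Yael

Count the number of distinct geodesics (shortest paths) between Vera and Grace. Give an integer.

The shortest distance is 2, and the only length-2 path is Vera–Yael–Grace. So there is exactly 1 shortest path.

1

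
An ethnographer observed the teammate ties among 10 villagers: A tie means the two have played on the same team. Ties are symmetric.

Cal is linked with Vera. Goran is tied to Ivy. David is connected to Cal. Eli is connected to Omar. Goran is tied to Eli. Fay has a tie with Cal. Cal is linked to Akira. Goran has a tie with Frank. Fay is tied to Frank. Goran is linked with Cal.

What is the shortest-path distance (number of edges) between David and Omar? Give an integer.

4

One shortest route is David – Cal – Goran – Eli – Omar, which uses 4 edges, and at distance 3 from David we only reach {Eli, Frank, Ivy}, which does not include Omar. So d(David,Omar) = 4.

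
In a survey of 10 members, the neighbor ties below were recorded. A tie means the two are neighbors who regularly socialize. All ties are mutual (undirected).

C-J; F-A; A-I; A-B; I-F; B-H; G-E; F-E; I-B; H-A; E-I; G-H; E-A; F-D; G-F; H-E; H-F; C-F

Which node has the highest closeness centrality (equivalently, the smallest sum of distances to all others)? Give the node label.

F

Farness (sum of distances to all others) for each node — A:14, B:19, C:17, D:19, E:14, F:11, G:16, H:14, I:15, J:25.
The smallest farness is 11, for F, so F has the highest closeness.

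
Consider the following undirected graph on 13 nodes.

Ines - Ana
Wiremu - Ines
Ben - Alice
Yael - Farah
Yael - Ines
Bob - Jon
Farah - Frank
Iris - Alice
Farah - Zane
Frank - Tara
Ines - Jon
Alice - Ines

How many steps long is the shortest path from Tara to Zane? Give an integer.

3

One shortest route is Tara – Frank – Farah – Zane, which uses 3 edges, and at distance 2 from Tara we only reach {Farah}, which does not include Zane. So d(Tara,Zane) = 3.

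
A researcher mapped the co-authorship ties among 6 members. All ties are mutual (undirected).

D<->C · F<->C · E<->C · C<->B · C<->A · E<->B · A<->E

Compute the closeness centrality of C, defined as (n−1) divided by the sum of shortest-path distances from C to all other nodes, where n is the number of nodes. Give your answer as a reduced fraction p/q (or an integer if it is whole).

Distances from C: A:1, B:1, D:1, E:1, F:1. Sum = 5.
n = 6, so closeness = 5/5 = 1.

1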